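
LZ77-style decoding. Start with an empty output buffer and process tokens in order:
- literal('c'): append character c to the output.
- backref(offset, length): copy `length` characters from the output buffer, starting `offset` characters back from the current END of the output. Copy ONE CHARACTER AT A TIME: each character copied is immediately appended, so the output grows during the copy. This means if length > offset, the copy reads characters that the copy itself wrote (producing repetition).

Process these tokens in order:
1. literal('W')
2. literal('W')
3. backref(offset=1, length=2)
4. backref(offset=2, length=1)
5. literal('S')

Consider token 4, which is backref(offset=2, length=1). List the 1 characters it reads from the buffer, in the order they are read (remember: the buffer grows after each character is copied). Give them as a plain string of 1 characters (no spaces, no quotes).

Answer: W

Derivation:
Token 1: literal('W'). Output: "W"
Token 2: literal('W'). Output: "WW"
Token 3: backref(off=1, len=2) (overlapping!). Copied 'WW' from pos 1. Output: "WWWW"
Token 4: backref(off=2, len=1). Buffer before: "WWWW" (len 4)
  byte 1: read out[2]='W', append. Buffer now: "WWWWW"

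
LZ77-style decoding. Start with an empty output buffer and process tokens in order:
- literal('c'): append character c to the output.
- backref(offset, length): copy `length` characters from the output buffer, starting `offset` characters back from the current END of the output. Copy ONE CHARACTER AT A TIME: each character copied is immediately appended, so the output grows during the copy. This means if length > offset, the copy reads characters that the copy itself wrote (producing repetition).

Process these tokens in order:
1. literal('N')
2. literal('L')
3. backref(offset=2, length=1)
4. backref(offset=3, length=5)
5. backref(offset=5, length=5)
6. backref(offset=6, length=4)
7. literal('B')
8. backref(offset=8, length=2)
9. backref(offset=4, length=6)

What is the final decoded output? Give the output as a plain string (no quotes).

Answer: NLNNLNNLNLNNLLNLNBNNNBNNNB

Derivation:
Token 1: literal('N'). Output: "N"
Token 2: literal('L'). Output: "NL"
Token 3: backref(off=2, len=1). Copied 'N' from pos 0. Output: "NLN"
Token 4: backref(off=3, len=5) (overlapping!). Copied 'NLNNL' from pos 0. Output: "NLNNLNNL"
Token 5: backref(off=5, len=5). Copied 'NLNNL' from pos 3. Output: "NLNNLNNLNLNNL"
Token 6: backref(off=6, len=4). Copied 'LNLN' from pos 7. Output: "NLNNLNNLNLNNLLNLN"
Token 7: literal('B'). Output: "NLNNLNNLNLNNLLNLNB"
Token 8: backref(off=8, len=2). Copied 'NN' from pos 10. Output: "NLNNLNNLNLNNLLNLNBNN"
Token 9: backref(off=4, len=6) (overlapping!). Copied 'NBNNNB' from pos 16. Output: "NLNNLNNLNLNNLLNLNBNNNBNNNB"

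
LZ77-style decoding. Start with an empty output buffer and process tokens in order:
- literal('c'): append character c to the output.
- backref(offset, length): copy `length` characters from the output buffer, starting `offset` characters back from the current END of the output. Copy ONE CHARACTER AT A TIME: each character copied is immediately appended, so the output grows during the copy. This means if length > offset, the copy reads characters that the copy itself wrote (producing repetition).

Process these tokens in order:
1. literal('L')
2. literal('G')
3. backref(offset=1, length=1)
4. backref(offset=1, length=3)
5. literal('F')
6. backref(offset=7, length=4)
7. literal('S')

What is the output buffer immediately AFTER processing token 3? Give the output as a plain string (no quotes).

Token 1: literal('L'). Output: "L"
Token 2: literal('G'). Output: "LG"
Token 3: backref(off=1, len=1). Copied 'G' from pos 1. Output: "LGG"

Answer: LGG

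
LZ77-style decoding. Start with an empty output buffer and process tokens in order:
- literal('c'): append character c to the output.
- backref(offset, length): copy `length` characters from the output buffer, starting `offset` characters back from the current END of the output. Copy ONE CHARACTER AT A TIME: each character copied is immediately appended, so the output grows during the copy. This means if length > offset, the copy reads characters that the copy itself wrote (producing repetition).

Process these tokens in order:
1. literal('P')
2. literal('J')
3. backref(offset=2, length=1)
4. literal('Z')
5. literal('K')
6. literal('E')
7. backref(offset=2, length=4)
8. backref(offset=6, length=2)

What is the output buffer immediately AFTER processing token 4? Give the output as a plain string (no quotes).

Token 1: literal('P'). Output: "P"
Token 2: literal('J'). Output: "PJ"
Token 3: backref(off=2, len=1). Copied 'P' from pos 0. Output: "PJP"
Token 4: literal('Z'). Output: "PJPZ"

Answer: PJPZ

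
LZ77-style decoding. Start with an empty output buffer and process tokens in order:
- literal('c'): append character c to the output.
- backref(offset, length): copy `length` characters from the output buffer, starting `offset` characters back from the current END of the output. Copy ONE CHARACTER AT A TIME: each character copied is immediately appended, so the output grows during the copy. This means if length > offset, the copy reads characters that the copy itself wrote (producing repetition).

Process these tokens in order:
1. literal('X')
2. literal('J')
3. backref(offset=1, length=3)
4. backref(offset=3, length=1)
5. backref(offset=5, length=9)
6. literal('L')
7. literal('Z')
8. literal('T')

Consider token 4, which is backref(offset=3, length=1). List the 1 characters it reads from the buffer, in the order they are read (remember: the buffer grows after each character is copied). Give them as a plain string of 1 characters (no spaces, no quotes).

Answer: J

Derivation:
Token 1: literal('X'). Output: "X"
Token 2: literal('J'). Output: "XJ"
Token 3: backref(off=1, len=3) (overlapping!). Copied 'JJJ' from pos 1. Output: "XJJJJ"
Token 4: backref(off=3, len=1). Buffer before: "XJJJJ" (len 5)
  byte 1: read out[2]='J', append. Buffer now: "XJJJJJ"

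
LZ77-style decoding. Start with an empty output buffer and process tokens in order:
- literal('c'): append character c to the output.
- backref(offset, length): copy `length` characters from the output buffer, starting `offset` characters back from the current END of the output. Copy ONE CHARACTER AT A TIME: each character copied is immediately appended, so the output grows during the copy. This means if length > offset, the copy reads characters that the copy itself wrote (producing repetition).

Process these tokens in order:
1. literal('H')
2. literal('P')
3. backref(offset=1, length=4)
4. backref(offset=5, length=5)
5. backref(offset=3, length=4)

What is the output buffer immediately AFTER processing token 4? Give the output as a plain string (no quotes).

Token 1: literal('H'). Output: "H"
Token 2: literal('P'). Output: "HP"
Token 3: backref(off=1, len=4) (overlapping!). Copied 'PPPP' from pos 1. Output: "HPPPPP"
Token 4: backref(off=5, len=5). Copied 'PPPPP' from pos 1. Output: "HPPPPPPPPPP"

Answer: HPPPPPPPPPP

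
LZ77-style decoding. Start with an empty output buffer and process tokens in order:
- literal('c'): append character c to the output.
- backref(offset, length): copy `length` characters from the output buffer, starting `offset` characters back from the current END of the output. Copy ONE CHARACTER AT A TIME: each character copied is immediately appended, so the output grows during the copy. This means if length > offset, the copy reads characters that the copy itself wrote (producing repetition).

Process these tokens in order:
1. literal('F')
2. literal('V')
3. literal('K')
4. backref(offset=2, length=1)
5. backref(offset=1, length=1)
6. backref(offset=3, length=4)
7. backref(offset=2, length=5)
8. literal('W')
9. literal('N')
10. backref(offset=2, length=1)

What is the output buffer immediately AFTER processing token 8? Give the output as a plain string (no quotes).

Answer: FVKVVKVVKVKVKVW

Derivation:
Token 1: literal('F'). Output: "F"
Token 2: literal('V'). Output: "FV"
Token 3: literal('K'). Output: "FVK"
Token 4: backref(off=2, len=1). Copied 'V' from pos 1. Output: "FVKV"
Token 5: backref(off=1, len=1). Copied 'V' from pos 3. Output: "FVKVV"
Token 6: backref(off=3, len=4) (overlapping!). Copied 'KVVK' from pos 2. Output: "FVKVVKVVK"
Token 7: backref(off=2, len=5) (overlapping!). Copied 'VKVKV' from pos 7. Output: "FVKVVKVVKVKVKV"
Token 8: literal('W'). Output: "FVKVVKVVKVKVKVW"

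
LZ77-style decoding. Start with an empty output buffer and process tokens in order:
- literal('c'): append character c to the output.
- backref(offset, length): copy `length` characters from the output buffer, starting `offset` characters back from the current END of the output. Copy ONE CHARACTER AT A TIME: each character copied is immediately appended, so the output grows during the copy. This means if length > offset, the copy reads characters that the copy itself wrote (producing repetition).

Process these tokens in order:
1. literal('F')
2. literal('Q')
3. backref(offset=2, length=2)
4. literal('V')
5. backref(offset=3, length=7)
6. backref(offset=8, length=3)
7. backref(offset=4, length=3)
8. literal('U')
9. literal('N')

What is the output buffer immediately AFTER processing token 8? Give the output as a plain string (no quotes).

Answer: FQFQVFQVFQVFVFQFVFU

Derivation:
Token 1: literal('F'). Output: "F"
Token 2: literal('Q'). Output: "FQ"
Token 3: backref(off=2, len=2). Copied 'FQ' from pos 0. Output: "FQFQ"
Token 4: literal('V'). Output: "FQFQV"
Token 5: backref(off=3, len=7) (overlapping!). Copied 'FQVFQVF' from pos 2. Output: "FQFQVFQVFQVF"
Token 6: backref(off=8, len=3). Copied 'VFQ' from pos 4. Output: "FQFQVFQVFQVFVFQ"
Token 7: backref(off=4, len=3). Copied 'FVF' from pos 11. Output: "FQFQVFQVFQVFVFQFVF"
Token 8: literal('U'). Output: "FQFQVFQVFQVFVFQFVFU"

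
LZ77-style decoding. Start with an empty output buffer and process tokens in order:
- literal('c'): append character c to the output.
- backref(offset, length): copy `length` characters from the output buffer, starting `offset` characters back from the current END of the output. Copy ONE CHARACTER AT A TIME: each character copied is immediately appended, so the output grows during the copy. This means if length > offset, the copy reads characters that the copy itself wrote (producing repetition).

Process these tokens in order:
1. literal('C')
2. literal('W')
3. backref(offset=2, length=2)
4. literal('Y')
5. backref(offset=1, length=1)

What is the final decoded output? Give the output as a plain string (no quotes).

Token 1: literal('C'). Output: "C"
Token 2: literal('W'). Output: "CW"
Token 3: backref(off=2, len=2). Copied 'CW' from pos 0. Output: "CWCW"
Token 4: literal('Y'). Output: "CWCWY"
Token 5: backref(off=1, len=1). Copied 'Y' from pos 4. Output: "CWCWYY"

Answer: CWCWYY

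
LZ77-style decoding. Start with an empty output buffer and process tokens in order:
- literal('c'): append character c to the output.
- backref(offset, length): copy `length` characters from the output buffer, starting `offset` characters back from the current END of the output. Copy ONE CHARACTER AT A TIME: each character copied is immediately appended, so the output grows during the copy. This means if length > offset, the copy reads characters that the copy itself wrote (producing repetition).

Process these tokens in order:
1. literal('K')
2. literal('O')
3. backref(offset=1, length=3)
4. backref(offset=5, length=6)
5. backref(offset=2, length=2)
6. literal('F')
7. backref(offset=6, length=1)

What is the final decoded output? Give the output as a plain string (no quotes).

Answer: KOOOOKOOOOKOKFO

Derivation:
Token 1: literal('K'). Output: "K"
Token 2: literal('O'). Output: "KO"
Token 3: backref(off=1, len=3) (overlapping!). Copied 'OOO' from pos 1. Output: "KOOOO"
Token 4: backref(off=5, len=6) (overlapping!). Copied 'KOOOOK' from pos 0. Output: "KOOOOKOOOOK"
Token 5: backref(off=2, len=2). Copied 'OK' from pos 9. Output: "KOOOOKOOOOKOK"
Token 6: literal('F'). Output: "KOOOOKOOOOKOKF"
Token 7: backref(off=6, len=1). Copied 'O' from pos 8. Output: "KOOOOKOOOOKOKFO"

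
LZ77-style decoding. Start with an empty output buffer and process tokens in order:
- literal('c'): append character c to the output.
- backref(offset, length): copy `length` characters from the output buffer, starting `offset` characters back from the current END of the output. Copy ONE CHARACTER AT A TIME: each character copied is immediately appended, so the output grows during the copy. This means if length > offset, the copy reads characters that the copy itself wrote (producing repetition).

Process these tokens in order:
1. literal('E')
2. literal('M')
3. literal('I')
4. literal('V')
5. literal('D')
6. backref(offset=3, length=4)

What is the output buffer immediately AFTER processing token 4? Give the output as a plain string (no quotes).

Token 1: literal('E'). Output: "E"
Token 2: literal('M'). Output: "EM"
Token 3: literal('I'). Output: "EMI"
Token 4: literal('V'). Output: "EMIV"

Answer: EMIV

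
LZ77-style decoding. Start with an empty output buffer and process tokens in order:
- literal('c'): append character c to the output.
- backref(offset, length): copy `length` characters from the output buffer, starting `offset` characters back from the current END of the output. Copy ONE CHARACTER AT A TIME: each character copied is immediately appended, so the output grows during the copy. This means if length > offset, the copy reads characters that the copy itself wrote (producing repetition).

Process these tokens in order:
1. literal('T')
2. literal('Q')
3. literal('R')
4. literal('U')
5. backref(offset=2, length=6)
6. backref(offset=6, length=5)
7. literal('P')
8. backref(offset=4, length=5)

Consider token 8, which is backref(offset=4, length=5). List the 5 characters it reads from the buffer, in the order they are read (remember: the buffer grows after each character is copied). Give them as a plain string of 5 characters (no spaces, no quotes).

Answer: RURPR

Derivation:
Token 1: literal('T'). Output: "T"
Token 2: literal('Q'). Output: "TQ"
Token 3: literal('R'). Output: "TQR"
Token 4: literal('U'). Output: "TQRU"
Token 5: backref(off=2, len=6) (overlapping!). Copied 'RURURU' from pos 2. Output: "TQRURURURU"
Token 6: backref(off=6, len=5). Copied 'RURUR' from pos 4. Output: "TQRURURURURURUR"
Token 7: literal('P'). Output: "TQRURURURURURURP"
Token 8: backref(off=4, len=5). Buffer before: "TQRURURURURURURP" (len 16)
  byte 1: read out[12]='R', append. Buffer now: "TQRURURURURURURPR"
  byte 2: read out[13]='U', append. Buffer now: "TQRURURURURURURPRU"
  byte 3: read out[14]='R', append. Buffer now: "TQRURURURURURURPRUR"
  byte 4: read out[15]='P', append. Buffer now: "TQRURURURURURURPRURP"
  byte 5: read out[16]='R', append. Buffer now: "TQRURURURURURURPRURPR"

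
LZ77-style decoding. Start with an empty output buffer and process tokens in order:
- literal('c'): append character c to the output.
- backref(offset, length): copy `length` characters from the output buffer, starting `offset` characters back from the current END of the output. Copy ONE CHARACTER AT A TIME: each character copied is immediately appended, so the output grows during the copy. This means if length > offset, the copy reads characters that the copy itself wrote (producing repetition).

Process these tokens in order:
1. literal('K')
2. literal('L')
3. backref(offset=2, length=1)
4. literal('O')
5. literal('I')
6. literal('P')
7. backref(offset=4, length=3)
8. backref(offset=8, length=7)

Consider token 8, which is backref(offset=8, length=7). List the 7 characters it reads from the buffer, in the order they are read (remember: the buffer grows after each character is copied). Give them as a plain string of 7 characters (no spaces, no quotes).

Token 1: literal('K'). Output: "K"
Token 2: literal('L'). Output: "KL"
Token 3: backref(off=2, len=1). Copied 'K' from pos 0. Output: "KLK"
Token 4: literal('O'). Output: "KLKO"
Token 5: literal('I'). Output: "KLKOI"
Token 6: literal('P'). Output: "KLKOIP"
Token 7: backref(off=4, len=3). Copied 'KOI' from pos 2. Output: "KLKOIPKOI"
Token 8: backref(off=8, len=7). Buffer before: "KLKOIPKOI" (len 9)
  byte 1: read out[1]='L', append. Buffer now: "KLKOIPKOIL"
  byte 2: read out[2]='K', append. Buffer now: "KLKOIPKOILK"
  byte 3: read out[3]='O', append. Buffer now: "KLKOIPKOILKO"
  byte 4: read out[4]='I', append. Buffer now: "KLKOIPKOILKOI"
  byte 5: read out[5]='P', append. Buffer now: "KLKOIPKOILKOIP"
  byte 6: read out[6]='K', append. Buffer now: "KLKOIPKOILKOIPK"
  byte 7: read out[7]='O', append. Buffer now: "KLKOIPKOILKOIPKO"

Answer: LKOIPKO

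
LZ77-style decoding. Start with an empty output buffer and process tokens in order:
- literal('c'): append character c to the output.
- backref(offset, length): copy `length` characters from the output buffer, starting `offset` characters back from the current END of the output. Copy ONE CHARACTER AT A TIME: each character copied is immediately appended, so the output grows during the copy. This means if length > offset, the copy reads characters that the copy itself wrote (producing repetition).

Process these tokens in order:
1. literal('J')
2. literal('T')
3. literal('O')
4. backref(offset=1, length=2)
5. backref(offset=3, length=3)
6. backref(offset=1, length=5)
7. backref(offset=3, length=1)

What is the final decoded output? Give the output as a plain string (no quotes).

Token 1: literal('J'). Output: "J"
Token 2: literal('T'). Output: "JT"
Token 3: literal('O'). Output: "JTO"
Token 4: backref(off=1, len=2) (overlapping!). Copied 'OO' from pos 2. Output: "JTOOO"
Token 5: backref(off=3, len=3). Copied 'OOO' from pos 2. Output: "JTOOOOOO"
Token 6: backref(off=1, len=5) (overlapping!). Copied 'OOOOO' from pos 7. Output: "JTOOOOOOOOOOO"
Token 7: backref(off=3, len=1). Copied 'O' from pos 10. Output: "JTOOOOOOOOOOOO"

Answer: JTOOOOOOOOOOOO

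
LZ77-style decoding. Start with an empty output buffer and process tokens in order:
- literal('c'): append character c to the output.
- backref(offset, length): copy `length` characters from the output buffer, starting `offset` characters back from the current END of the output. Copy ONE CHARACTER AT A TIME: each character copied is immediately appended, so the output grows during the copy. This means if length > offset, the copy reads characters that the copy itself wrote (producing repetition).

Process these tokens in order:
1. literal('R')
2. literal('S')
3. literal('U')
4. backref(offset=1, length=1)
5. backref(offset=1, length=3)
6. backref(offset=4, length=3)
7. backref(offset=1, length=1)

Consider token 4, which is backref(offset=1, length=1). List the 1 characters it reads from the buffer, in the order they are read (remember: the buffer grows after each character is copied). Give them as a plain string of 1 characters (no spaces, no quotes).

Token 1: literal('R'). Output: "R"
Token 2: literal('S'). Output: "RS"
Token 3: literal('U'). Output: "RSU"
Token 4: backref(off=1, len=1). Buffer before: "RSU" (len 3)
  byte 1: read out[2]='U', append. Buffer now: "RSUU"

Answer: U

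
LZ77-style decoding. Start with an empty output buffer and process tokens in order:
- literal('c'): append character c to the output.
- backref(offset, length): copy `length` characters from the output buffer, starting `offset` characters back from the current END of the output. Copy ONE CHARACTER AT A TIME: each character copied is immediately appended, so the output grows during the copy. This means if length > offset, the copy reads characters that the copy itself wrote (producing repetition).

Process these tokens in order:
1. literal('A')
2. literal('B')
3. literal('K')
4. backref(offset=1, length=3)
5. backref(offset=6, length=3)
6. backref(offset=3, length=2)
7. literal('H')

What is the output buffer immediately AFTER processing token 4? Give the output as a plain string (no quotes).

Answer: ABKKKK

Derivation:
Token 1: literal('A'). Output: "A"
Token 2: literal('B'). Output: "AB"
Token 3: literal('K'). Output: "ABK"
Token 4: backref(off=1, len=3) (overlapping!). Copied 'KKK' from pos 2. Output: "ABKKKK"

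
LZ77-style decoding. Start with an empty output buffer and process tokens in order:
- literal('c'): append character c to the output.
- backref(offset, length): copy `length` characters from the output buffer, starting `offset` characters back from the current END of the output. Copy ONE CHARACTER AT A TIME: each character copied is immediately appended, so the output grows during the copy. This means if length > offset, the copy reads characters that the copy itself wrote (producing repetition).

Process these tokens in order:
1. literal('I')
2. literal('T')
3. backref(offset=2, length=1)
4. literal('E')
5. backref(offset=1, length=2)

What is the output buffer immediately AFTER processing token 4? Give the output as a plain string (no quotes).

Answer: ITIE

Derivation:
Token 1: literal('I'). Output: "I"
Token 2: literal('T'). Output: "IT"
Token 3: backref(off=2, len=1). Copied 'I' from pos 0. Output: "ITI"
Token 4: literal('E'). Output: "ITIE"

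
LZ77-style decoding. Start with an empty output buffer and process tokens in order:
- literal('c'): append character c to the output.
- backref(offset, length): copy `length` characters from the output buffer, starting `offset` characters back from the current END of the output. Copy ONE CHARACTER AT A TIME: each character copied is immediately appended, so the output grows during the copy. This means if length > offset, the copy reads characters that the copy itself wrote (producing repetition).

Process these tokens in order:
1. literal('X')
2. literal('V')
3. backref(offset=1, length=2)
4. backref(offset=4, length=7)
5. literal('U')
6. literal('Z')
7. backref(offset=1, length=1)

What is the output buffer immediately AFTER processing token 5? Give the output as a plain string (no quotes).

Answer: XVVVXVVVXVVU

Derivation:
Token 1: literal('X'). Output: "X"
Token 2: literal('V'). Output: "XV"
Token 3: backref(off=1, len=2) (overlapping!). Copied 'VV' from pos 1. Output: "XVVV"
Token 4: backref(off=4, len=7) (overlapping!). Copied 'XVVVXVV' from pos 0. Output: "XVVVXVVVXVV"
Token 5: literal('U'). Output: "XVVVXVVVXVVU"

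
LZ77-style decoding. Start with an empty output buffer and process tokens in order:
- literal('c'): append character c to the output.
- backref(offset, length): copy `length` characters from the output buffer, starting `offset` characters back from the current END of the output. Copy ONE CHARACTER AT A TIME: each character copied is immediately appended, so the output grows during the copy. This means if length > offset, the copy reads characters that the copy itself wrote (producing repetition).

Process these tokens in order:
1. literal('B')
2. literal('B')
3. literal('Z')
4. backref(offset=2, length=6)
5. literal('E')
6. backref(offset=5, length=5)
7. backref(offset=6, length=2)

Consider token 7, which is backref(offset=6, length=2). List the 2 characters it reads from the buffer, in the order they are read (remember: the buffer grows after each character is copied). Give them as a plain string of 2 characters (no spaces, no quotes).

Token 1: literal('B'). Output: "B"
Token 2: literal('B'). Output: "BB"
Token 3: literal('Z'). Output: "BBZ"
Token 4: backref(off=2, len=6) (overlapping!). Copied 'BZBZBZ' from pos 1. Output: "BBZBZBZBZ"
Token 5: literal('E'). Output: "BBZBZBZBZE"
Token 6: backref(off=5, len=5). Copied 'BZBZE' from pos 5. Output: "BBZBZBZBZEBZBZE"
Token 7: backref(off=6, len=2). Buffer before: "BBZBZBZBZEBZBZE" (len 15)
  byte 1: read out[9]='E', append. Buffer now: "BBZBZBZBZEBZBZEE"
  byte 2: read out[10]='B', append. Buffer now: "BBZBZBZBZEBZBZEEB"

Answer: EB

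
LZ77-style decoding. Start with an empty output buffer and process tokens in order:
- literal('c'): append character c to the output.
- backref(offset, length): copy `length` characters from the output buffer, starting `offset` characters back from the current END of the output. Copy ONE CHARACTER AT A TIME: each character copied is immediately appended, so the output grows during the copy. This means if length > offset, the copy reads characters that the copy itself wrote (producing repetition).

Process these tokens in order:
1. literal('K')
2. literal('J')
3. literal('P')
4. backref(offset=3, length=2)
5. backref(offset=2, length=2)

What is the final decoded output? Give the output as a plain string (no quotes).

Answer: KJPKJKJ

Derivation:
Token 1: literal('K'). Output: "K"
Token 2: literal('J'). Output: "KJ"
Token 3: literal('P'). Output: "KJP"
Token 4: backref(off=3, len=2). Copied 'KJ' from pos 0. Output: "KJPKJ"
Token 5: backref(off=2, len=2). Copied 'KJ' from pos 3. Output: "KJPKJKJ"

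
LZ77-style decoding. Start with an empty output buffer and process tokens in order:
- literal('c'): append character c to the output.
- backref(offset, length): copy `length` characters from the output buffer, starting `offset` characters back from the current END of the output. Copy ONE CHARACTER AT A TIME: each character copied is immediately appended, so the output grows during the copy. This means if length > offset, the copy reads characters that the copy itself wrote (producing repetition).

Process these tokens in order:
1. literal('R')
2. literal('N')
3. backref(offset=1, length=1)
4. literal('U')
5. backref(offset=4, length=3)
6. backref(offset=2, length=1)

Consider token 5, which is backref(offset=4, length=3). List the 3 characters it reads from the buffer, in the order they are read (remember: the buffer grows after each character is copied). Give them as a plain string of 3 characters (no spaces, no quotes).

Token 1: literal('R'). Output: "R"
Token 2: literal('N'). Output: "RN"
Token 3: backref(off=1, len=1). Copied 'N' from pos 1. Output: "RNN"
Token 4: literal('U'). Output: "RNNU"
Token 5: backref(off=4, len=3). Buffer before: "RNNU" (len 4)
  byte 1: read out[0]='R', append. Buffer now: "RNNUR"
  byte 2: read out[1]='N', append. Buffer now: "RNNURN"
  byte 3: read out[2]='N', append. Buffer now: "RNNURNN"

Answer: RNN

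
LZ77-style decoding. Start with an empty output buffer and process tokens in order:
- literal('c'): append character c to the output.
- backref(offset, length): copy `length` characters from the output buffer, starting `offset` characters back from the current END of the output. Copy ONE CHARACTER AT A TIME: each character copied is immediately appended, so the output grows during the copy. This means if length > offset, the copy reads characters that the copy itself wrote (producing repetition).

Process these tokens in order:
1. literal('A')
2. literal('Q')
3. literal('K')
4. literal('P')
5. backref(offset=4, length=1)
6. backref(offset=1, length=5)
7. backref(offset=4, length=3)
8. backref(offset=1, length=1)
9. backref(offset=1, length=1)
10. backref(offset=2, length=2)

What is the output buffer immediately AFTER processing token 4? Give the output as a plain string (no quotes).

Token 1: literal('A'). Output: "A"
Token 2: literal('Q'). Output: "AQ"
Token 3: literal('K'). Output: "AQK"
Token 4: literal('P'). Output: "AQKP"

Answer: AQKP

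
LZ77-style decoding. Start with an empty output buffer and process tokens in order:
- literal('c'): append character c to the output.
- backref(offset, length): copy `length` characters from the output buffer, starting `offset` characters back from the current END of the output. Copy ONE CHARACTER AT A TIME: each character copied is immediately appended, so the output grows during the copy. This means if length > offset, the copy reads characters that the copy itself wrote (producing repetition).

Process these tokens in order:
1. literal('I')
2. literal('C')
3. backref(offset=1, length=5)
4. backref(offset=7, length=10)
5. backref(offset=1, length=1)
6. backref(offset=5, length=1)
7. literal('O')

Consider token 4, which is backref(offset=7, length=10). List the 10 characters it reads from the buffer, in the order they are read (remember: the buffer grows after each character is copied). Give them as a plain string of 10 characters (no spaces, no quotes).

Answer: ICCCCCCICC

Derivation:
Token 1: literal('I'). Output: "I"
Token 2: literal('C'). Output: "IC"
Token 3: backref(off=1, len=5) (overlapping!). Copied 'CCCCC' from pos 1. Output: "ICCCCCC"
Token 4: backref(off=7, len=10). Buffer before: "ICCCCCC" (len 7)
  byte 1: read out[0]='I', append. Buffer now: "ICCCCCCI"
  byte 2: read out[1]='C', append. Buffer now: "ICCCCCCIC"
  byte 3: read out[2]='C', append. Buffer now: "ICCCCCCICC"
  byte 4: read out[3]='C', append. Buffer now: "ICCCCCCICCC"
  byte 5: read out[4]='C', append. Buffer now: "ICCCCCCICCCC"
  byte 6: read out[5]='C', append. Buffer now: "ICCCCCCICCCCC"
  byte 7: read out[6]='C', append. Buffer now: "ICCCCCCICCCCCC"
  byte 8: read out[7]='I', append. Buffer now: "ICCCCCCICCCCCCI"
  byte 9: read out[8]='C', append. Buffer now: "ICCCCCCICCCCCCIC"
  byte 10: read out[9]='C', append. Buffer now: "ICCCCCCICCCCCCICC"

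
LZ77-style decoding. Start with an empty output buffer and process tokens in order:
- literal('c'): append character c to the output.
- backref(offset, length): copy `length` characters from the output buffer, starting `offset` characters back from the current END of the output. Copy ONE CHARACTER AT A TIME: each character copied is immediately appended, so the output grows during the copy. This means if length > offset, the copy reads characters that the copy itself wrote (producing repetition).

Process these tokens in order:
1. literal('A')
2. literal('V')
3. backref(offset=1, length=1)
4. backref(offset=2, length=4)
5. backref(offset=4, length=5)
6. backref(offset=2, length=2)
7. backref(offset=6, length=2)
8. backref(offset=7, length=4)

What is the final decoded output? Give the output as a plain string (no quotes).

Token 1: literal('A'). Output: "A"
Token 2: literal('V'). Output: "AV"
Token 3: backref(off=1, len=1). Copied 'V' from pos 1. Output: "AVV"
Token 4: backref(off=2, len=4) (overlapping!). Copied 'VVVV' from pos 1. Output: "AVVVVVV"
Token 5: backref(off=4, len=5) (overlapping!). Copied 'VVVVV' from pos 3. Output: "AVVVVVVVVVVV"
Token 6: backref(off=2, len=2). Copied 'VV' from pos 10. Output: "AVVVVVVVVVVVVV"
Token 7: backref(off=6, len=2). Copied 'VV' from pos 8. Output: "AVVVVVVVVVVVVVVV"
Token 8: backref(off=7, len=4). Copied 'VVVV' from pos 9. Output: "AVVVVVVVVVVVVVVVVVVV"

Answer: AVVVVVVVVVVVVVVVVVVV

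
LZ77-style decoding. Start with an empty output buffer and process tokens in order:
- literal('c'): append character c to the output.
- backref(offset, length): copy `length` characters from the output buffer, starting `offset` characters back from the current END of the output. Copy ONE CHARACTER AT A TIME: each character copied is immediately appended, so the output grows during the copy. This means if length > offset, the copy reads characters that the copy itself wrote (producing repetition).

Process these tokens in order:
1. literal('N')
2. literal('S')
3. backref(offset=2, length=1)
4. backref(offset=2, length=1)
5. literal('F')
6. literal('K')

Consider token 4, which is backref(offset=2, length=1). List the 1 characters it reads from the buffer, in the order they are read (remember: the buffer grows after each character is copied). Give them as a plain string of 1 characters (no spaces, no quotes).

Answer: S

Derivation:
Token 1: literal('N'). Output: "N"
Token 2: literal('S'). Output: "NS"
Token 3: backref(off=2, len=1). Copied 'N' from pos 0. Output: "NSN"
Token 4: backref(off=2, len=1). Buffer before: "NSN" (len 3)
  byte 1: read out[1]='S', append. Buffer now: "NSNS"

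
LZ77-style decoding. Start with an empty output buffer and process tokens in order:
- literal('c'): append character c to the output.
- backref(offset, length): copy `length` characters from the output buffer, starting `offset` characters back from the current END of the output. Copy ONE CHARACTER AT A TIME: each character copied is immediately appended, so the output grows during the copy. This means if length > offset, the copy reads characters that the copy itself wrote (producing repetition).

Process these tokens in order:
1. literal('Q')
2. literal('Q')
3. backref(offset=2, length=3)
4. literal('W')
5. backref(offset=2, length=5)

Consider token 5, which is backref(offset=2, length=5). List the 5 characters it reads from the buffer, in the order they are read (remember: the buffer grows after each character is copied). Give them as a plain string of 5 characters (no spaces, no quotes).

Answer: QWQWQ

Derivation:
Token 1: literal('Q'). Output: "Q"
Token 2: literal('Q'). Output: "QQ"
Token 3: backref(off=2, len=3) (overlapping!). Copied 'QQQ' from pos 0. Output: "QQQQQ"
Token 4: literal('W'). Output: "QQQQQW"
Token 5: backref(off=2, len=5). Buffer before: "QQQQQW" (len 6)
  byte 1: read out[4]='Q', append. Buffer now: "QQQQQWQ"
  byte 2: read out[5]='W', append. Buffer now: "QQQQQWQW"
  byte 3: read out[6]='Q', append. Buffer now: "QQQQQWQWQ"
  byte 4: read out[7]='W', append. Buffer now: "QQQQQWQWQW"
  byte 5: read out[8]='Q', append. Buffer now: "QQQQQWQWQWQ"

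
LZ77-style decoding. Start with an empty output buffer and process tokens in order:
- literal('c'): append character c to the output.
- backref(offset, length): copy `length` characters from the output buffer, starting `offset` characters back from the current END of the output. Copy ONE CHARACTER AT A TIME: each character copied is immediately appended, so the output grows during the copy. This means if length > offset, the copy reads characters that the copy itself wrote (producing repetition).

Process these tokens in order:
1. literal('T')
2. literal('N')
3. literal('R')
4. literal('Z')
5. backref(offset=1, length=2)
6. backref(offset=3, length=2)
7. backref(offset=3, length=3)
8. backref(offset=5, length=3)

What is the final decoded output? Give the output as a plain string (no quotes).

Answer: TNRZZZZZZZZZZZ

Derivation:
Token 1: literal('T'). Output: "T"
Token 2: literal('N'). Output: "TN"
Token 3: literal('R'). Output: "TNR"
Token 4: literal('Z'). Output: "TNRZ"
Token 5: backref(off=1, len=2) (overlapping!). Copied 'ZZ' from pos 3. Output: "TNRZZZ"
Token 6: backref(off=3, len=2). Copied 'ZZ' from pos 3. Output: "TNRZZZZZ"
Token 7: backref(off=3, len=3). Copied 'ZZZ' from pos 5. Output: "TNRZZZZZZZZ"
Token 8: backref(off=5, len=3). Copied 'ZZZ' from pos 6. Output: "TNRZZZZZZZZZZZ"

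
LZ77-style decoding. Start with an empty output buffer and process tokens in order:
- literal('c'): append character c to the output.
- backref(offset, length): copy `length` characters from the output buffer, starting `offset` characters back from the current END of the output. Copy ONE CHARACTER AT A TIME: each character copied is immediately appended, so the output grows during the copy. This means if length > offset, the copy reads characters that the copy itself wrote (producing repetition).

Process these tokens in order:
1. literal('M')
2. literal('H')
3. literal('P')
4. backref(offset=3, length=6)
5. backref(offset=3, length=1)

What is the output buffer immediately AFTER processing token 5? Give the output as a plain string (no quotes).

Answer: MHPMHPMHPM

Derivation:
Token 1: literal('M'). Output: "M"
Token 2: literal('H'). Output: "MH"
Token 3: literal('P'). Output: "MHP"
Token 4: backref(off=3, len=6) (overlapping!). Copied 'MHPMHP' from pos 0. Output: "MHPMHPMHP"
Token 5: backref(off=3, len=1). Copied 'M' from pos 6. Output: "MHPMHPMHPM"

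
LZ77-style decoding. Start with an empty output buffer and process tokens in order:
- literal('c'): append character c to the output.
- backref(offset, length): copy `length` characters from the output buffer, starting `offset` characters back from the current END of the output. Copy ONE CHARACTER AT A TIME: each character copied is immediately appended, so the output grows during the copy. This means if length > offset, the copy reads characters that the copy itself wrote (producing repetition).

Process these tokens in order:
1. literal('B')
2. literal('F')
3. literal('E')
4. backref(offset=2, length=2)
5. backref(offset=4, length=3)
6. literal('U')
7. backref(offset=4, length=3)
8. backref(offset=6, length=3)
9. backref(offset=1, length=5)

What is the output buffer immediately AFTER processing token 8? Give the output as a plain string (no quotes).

Token 1: literal('B'). Output: "B"
Token 2: literal('F'). Output: "BF"
Token 3: literal('E'). Output: "BFE"
Token 4: backref(off=2, len=2). Copied 'FE' from pos 1. Output: "BFEFE"
Token 5: backref(off=4, len=3). Copied 'FEF' from pos 1. Output: "BFEFEFEF"
Token 6: literal('U'). Output: "BFEFEFEFU"
Token 7: backref(off=4, len=3). Copied 'FEF' from pos 5. Output: "BFEFEFEFUFEF"
Token 8: backref(off=6, len=3). Copied 'EFU' from pos 6. Output: "BFEFEFEFUFEFEFU"

Answer: BFEFEFEFUFEFEFU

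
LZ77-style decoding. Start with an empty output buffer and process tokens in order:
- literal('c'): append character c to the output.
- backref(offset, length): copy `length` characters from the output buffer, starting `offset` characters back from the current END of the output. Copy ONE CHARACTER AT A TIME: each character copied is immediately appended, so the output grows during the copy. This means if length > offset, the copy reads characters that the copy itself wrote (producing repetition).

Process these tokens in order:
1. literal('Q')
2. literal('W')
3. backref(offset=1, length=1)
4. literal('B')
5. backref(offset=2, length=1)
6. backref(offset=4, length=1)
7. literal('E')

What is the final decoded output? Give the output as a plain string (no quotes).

Answer: QWWBWWE

Derivation:
Token 1: literal('Q'). Output: "Q"
Token 2: literal('W'). Output: "QW"
Token 3: backref(off=1, len=1). Copied 'W' from pos 1. Output: "QWW"
Token 4: literal('B'). Output: "QWWB"
Token 5: backref(off=2, len=1). Copied 'W' from pos 2. Output: "QWWBW"
Token 6: backref(off=4, len=1). Copied 'W' from pos 1. Output: "QWWBWW"
Token 7: literal('E'). Output: "QWWBWWE"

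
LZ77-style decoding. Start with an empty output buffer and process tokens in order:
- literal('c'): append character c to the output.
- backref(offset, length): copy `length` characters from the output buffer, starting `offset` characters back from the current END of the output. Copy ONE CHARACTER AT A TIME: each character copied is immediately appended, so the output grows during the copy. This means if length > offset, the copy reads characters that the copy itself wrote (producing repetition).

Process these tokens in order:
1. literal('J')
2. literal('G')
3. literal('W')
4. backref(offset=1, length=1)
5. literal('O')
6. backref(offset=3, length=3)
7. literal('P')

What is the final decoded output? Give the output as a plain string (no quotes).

Answer: JGWWOWWOP

Derivation:
Token 1: literal('J'). Output: "J"
Token 2: literal('G'). Output: "JG"
Token 3: literal('W'). Output: "JGW"
Token 4: backref(off=1, len=1). Copied 'W' from pos 2. Output: "JGWW"
Token 5: literal('O'). Output: "JGWWO"
Token 6: backref(off=3, len=3). Copied 'WWO' from pos 2. Output: "JGWWOWWO"
Token 7: literal('P'). Output: "JGWWOWWOP"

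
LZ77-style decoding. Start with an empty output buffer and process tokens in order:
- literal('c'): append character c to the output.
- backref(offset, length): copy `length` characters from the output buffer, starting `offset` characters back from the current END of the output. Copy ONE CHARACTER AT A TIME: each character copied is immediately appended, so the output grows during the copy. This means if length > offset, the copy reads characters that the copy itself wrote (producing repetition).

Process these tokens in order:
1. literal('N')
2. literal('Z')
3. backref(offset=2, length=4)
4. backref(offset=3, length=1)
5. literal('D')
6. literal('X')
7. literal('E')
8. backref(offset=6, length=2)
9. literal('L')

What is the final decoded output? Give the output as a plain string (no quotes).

Answer: NZNZNZZDXENZL

Derivation:
Token 1: literal('N'). Output: "N"
Token 2: literal('Z'). Output: "NZ"
Token 3: backref(off=2, len=4) (overlapping!). Copied 'NZNZ' from pos 0. Output: "NZNZNZ"
Token 4: backref(off=3, len=1). Copied 'Z' from pos 3. Output: "NZNZNZZ"
Token 5: literal('D'). Output: "NZNZNZZD"
Token 6: literal('X'). Output: "NZNZNZZDX"
Token 7: literal('E'). Output: "NZNZNZZDXE"
Token 8: backref(off=6, len=2). Copied 'NZ' from pos 4. Output: "NZNZNZZDXENZ"
Token 9: literal('L'). Output: "NZNZNZZDXENZL"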